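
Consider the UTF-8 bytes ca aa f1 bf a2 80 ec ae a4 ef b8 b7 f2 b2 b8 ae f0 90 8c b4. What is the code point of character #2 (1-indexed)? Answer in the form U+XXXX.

Offset 0: leading byte 0xCA = 11001010 → 2-byte char #1 = CA AA.
Offset 2: leading byte 0xF1 = 11110001 → 4-byte char #2 = F1 BF A2 80.
Leading byte 0xF1 = 11110001 matches 11110xxx → 4-byte sequence.
Byte 1: 0xF1 = 11110001, payload 001 (3 bits).
Byte 2: 0xBF = 10111111 (10xxxxxx ✓), payload 111111.
Byte 3: 0xA2 = 10100010 (10xxxxxx ✓), payload 100010.
Byte 4: 0x80 = 10000000 (10xxxxxx ✓), payload 000000.
Concatenate: 001111111100010000000 = 0x7F880 (21 bits → U+7F880).

U+7F880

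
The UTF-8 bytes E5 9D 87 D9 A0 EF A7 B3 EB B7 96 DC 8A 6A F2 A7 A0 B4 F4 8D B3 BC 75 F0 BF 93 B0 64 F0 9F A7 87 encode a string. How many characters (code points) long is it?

Byte at offset 0: 0xE5 = 11100101 → 3-byte char (#1). Advance 3.
Byte at offset 3: 0xD9 = 11011001 → 2-byte char (#2). Advance 2.
Byte at offset 5: 0xEF = 11101111 → 3-byte char (#3). Advance 3.
Byte at offset 8: 0xEB = 11101011 → 3-byte char (#4). Advance 3.
Byte at offset 11: 0xDC = 11011100 → 2-byte char (#5). Advance 2.
Byte at offset 13: 0x6A = 01101010 → 1-byte char (#6). Advance 1.
Byte at offset 14: 0xF2 = 11110010 → 4-byte char (#7). Advance 4.
Byte at offset 18: 0xF4 = 11110100 → 4-byte char (#8). Advance 4.
Byte at offset 22: 0x75 = 01110101 → 1-byte char (#9). Advance 1.
Byte at offset 23: 0xF0 = 11110000 → 4-byte char (#10). Advance 4.
Byte at offset 27: 0x64 = 01100100 → 1-byte char (#11). Advance 1.
Byte at offset 28: 0xF0 = 11110000 → 4-byte char (#12). Advance 4.
Reached end at offset 32 after 12 code points.

12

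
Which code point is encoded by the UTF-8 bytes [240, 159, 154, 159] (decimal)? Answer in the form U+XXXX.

U+1F69F

Leading byte 0xF0 = 11110000 matches 11110xxx → 4-byte sequence.
Byte 1: 0xF0 = 11110000, payload 000 (3 bits).
Byte 2: 0x9F = 10011111 (10xxxxxx ✓), payload 011111.
Byte 3: 0x9A = 10011010 (10xxxxxx ✓), payload 011010.
Byte 4: 0x9F = 10011111 (10xxxxxx ✓), payload 011111.
Concatenate: 000011111011010011111 = 0x1F69F (21 bits → U+1F69F).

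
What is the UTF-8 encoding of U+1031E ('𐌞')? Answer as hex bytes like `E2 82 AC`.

F0 90 8C 9E

U+1031E = 0x1031E = 66334 decimal. In range U+10000–U+10FFFF → 4-byte form: 11110xxx 10xxxxxx 10xxxxxx 10xxxxxx.
Binary (21 bits): 000010000001100011110.
Split 3+6+6+6: 000 | 010000 | 001100 | 011110.
Byte 1: 11110000 = 0xF0.
Byte 2: 10010000 = 0x90.
Byte 3: 10001100 = 0x8C.
Byte 4: 10011110 = 0x9E.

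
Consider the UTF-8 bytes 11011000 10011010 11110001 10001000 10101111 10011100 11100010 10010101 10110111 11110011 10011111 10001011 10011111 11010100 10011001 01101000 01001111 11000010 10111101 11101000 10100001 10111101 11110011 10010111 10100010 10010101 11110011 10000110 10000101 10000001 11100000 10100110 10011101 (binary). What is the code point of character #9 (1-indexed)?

Offset 0: leading byte 0xD8 = 11011000 → 2-byte char #1 = D8 9A.
Offset 2: leading byte 0xF1 = 11110001 → 4-byte char #2 = F1 88 AF 9C.
Offset 6: leading byte 0xE2 = 11100010 → 3-byte char #3 = E2 95 B7.
Offset 9: leading byte 0xF3 = 11110011 → 4-byte char #4 = F3 9F 8B 9F.
Offset 13: leading byte 0xD4 = 11010100 → 2-byte char #5 = D4 99.
Offset 15: leading byte 0x68 = 01101000 → 1-byte char #6 = 68.
Offset 16: leading byte 0x4F = 01001111 → 1-byte char #7 = 4F.
Offset 17: leading byte 0xC2 = 11000010 → 2-byte char #8 = C2 BD.
Offset 19: leading byte 0xE8 = 11101000 → 3-byte char #9 = E8 A1 BD.
Leading byte 0xE8 = 11101000 matches 1110xxxx → 3-byte sequence.
Byte 1: 0xE8 = 11101000, payload 1000 (4 bits).
Byte 2: 0xA1 = 10100001 (10xxxxxx ✓), payload 100001.
Byte 3: 0xBD = 10111101 (10xxxxxx ✓), payload 111101.
Concatenate: 1000100001111101 = 0x887D (16 bits → U+887D).

U+887D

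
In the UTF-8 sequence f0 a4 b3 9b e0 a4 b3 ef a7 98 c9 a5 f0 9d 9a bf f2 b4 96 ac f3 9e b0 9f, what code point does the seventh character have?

U+DEC1F

Offset 0: leading byte 0xF0 = 11110000 → 4-byte char #1 = F0 A4 B3 9B.
Offset 4: leading byte 0xE0 = 11100000 → 3-byte char #2 = E0 A4 B3.
Offset 7: leading byte 0xEF = 11101111 → 3-byte char #3 = EF A7 98.
Offset 10: leading byte 0xC9 = 11001001 → 2-byte char #4 = C9 A5.
Offset 12: leading byte 0xF0 = 11110000 → 4-byte char #5 = F0 9D 9A BF.
Offset 16: leading byte 0xF2 = 11110010 → 4-byte char #6 = F2 B4 96 AC.
Offset 20: leading byte 0xF3 = 11110011 → 4-byte char #7 = F3 9E B0 9F.
Leading byte 0xF3 = 11110011 matches 11110xxx → 4-byte sequence.
Byte 1: 0xF3 = 11110011, payload 011 (3 bits).
Byte 2: 0x9E = 10011110 (10xxxxxx ✓), payload 011110.
Byte 3: 0xB0 = 10110000 (10xxxxxx ✓), payload 110000.
Byte 4: 0x9F = 10011111 (10xxxxxx ✓), payload 011111.
Concatenate: 011011110110000011111 = 0xDEC1F (21 bits → U+DEC1F).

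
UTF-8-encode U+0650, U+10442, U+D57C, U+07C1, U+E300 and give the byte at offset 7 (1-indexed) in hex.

0xED

1-indexed offset 7 is 0-indexed offset 6.
U+0650 → 2-byte form D9 90 at offsets 0–1.
U+10442 → 4-byte form F0 90 91 82 at offsets 2–5.
U+D57C → 3-byte form ED 95 BC at offsets 6–8.
Offset 6 falls in char 3's range; it's byte 1 of ED 95 BC = 0xED.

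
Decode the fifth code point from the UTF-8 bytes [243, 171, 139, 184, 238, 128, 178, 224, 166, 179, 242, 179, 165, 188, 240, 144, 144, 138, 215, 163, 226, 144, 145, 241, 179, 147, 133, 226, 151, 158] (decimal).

Offset 0: leading byte 0xF3 = 11110011 → 4-byte char #1 = F3 AB 8B B8.
Offset 4: leading byte 0xEE = 11101110 → 3-byte char #2 = EE 80 B2.
Offset 7: leading byte 0xE0 = 11100000 → 3-byte char #3 = E0 A6 B3.
Offset 10: leading byte 0xF2 = 11110010 → 4-byte char #4 = F2 B3 A5 BC.
Offset 14: leading byte 0xF0 = 11110000 → 4-byte char #5 = F0 90 90 8A.
Leading byte 0xF0 = 11110000 matches 11110xxx → 4-byte sequence.
Byte 1: 0xF0 = 11110000, payload 000 (3 bits).
Byte 2: 0x90 = 10010000 (10xxxxxx ✓), payload 010000.
Byte 3: 0x90 = 10010000 (10xxxxxx ✓), payload 010000.
Byte 4: 0x8A = 10001010 (10xxxxxx ✓), payload 001010.
Concatenate: 000010000010000001010 = 0x1040A (21 bits → U+1040A).

U+1040A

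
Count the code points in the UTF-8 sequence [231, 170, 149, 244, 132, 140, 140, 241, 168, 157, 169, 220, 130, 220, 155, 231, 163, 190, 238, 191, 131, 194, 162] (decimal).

8

Byte at offset 0: 0xE7 = 11100111 → 3-byte char (#1). Advance 3.
Byte at offset 3: 0xF4 = 11110100 → 4-byte char (#2). Advance 4.
Byte at offset 7: 0xF1 = 11110001 → 4-byte char (#3). Advance 4.
Byte at offset 11: 0xDC = 11011100 → 2-byte char (#4). Advance 2.
Byte at offset 13: 0xDC = 11011100 → 2-byte char (#5). Advance 2.
Byte at offset 15: 0xE7 = 11100111 → 3-byte char (#6). Advance 3.
Byte at offset 18: 0xEE = 11101110 → 3-byte char (#7). Advance 3.
Byte at offset 21: 0xC2 = 11000010 → 2-byte char (#8). Advance 2.
Reached end at offset 23 after 8 code points.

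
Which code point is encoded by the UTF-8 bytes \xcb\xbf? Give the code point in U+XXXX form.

Leading byte 0xCB = 11001011 matches 110xxxxx → 2-byte sequence.
Byte 1: 0xCB = 11001011, payload 01011 (5 bits).
Byte 2: 0xBF = 10111111 (10xxxxxx ✓), payload 111111.
Concatenate: 01011111111 = 0x2FF (11 bits → U+02FF).

U+02FF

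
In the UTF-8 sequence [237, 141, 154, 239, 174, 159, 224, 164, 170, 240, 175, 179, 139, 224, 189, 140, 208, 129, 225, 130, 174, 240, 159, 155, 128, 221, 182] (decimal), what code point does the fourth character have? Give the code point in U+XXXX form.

Offset 0: leading byte 0xED = 11101101 → 3-byte char #1 = ED 8D 9A.
Offset 3: leading byte 0xEF = 11101111 → 3-byte char #2 = EF AE 9F.
Offset 6: leading byte 0xE0 = 11100000 → 3-byte char #3 = E0 A4 AA.
Offset 9: leading byte 0xF0 = 11110000 → 4-byte char #4 = F0 AF B3 8B.
Leading byte 0xF0 = 11110000 matches 11110xxx → 4-byte sequence.
Byte 1: 0xF0 = 11110000, payload 000 (3 bits).
Byte 2: 0xAF = 10101111 (10xxxxxx ✓), payload 101111.
Byte 3: 0xB3 = 10110011 (10xxxxxx ✓), payload 110011.
Byte 4: 0x8B = 10001011 (10xxxxxx ✓), payload 001011.
Concatenate: 000101111110011001011 = 0x2FCCB (21 bits → U+2FCCB).

U+2FCCB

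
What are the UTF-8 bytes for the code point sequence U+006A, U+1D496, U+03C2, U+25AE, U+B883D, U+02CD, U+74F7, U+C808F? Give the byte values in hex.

6A F0 9D 92 96 CF 82 E2 96 AE F2 B8 A0 BD CB 8D E7 93 B7 F3 88 82 8F

U+006A: 1-byte form → 6A.
U+1D496: 4-byte form → F0 9D 92 96.
U+03C2: 2-byte form → CF 82.
U+25AE: 3-byte form → E2 96 AE.
U+B883D: 4-byte form → F2 B8 A0 BD.
U+02CD: 2-byte form → CB 8D.
U+74F7: 3-byte form → E7 93 B7.
U+C808F: 4-byte form → F3 88 82 8F.
Concatenated (23 bytes): 6A F0 9D 92 96 CF 82 E2 96 AE F2 B8 A0 BD CB 8D E7 93 B7 F3 88 82 8F.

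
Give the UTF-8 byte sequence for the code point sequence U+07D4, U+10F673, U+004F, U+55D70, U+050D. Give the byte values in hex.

DF 94 F4 8F 99 B3 4F F1 95 B5 B0 D4 8D

U+07D4: 2-byte form → DF 94.
U+10F673: 4-byte form → F4 8F 99 B3.
U+004F: 1-byte form → 4F.
U+55D70: 4-byte form → F1 95 B5 B0.
U+050D: 2-byte form → D4 8D.
Concatenated (13 bytes): DF 94 F4 8F 99 B3 4F F1 95 B5 B0 D4 8D.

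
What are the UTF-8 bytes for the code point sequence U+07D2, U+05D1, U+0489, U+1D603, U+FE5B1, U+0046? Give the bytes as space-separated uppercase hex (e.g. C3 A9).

U+07D2: 2-byte form → DF 92.
U+05D1: 2-byte form → D7 91.
U+0489: 2-byte form → D2 89.
U+1D603: 4-byte form → F0 9D 98 83.
U+FE5B1: 4-byte form → F3 BE 96 B1.
U+0046: 1-byte form → 46.
Concatenated (15 bytes): DF 92 D7 91 D2 89 F0 9D 98 83 F3 BE 96 B1 46.

DF 92 D7 91 D2 89 F0 9D 98 83 F3 BE 96 B1 46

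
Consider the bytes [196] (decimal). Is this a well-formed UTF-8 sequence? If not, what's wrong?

invalid (sequence truncated)

Leading byte 0xC4 = 11000100 → 2-byte form, but only 1 byte is present.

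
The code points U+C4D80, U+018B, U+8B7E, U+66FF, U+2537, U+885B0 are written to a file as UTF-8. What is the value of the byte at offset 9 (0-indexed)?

0xE6

U+C4D80 → 4-byte form F3 84 B6 80 at offsets 0–3.
U+018B → 2-byte form C6 8B at offsets 4–5.
U+8B7E → 3-byte form E8 AD BE at offsets 6–8.
U+66FF → 3-byte form E6 9B BF at offsets 9–11.
Offset 9 falls in char 4's range; it's byte 1 of E6 9B BF = 0xE6.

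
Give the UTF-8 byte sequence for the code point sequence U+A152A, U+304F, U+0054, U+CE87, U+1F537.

U+A152A: 4-byte form → F2 A1 94 AA.
U+304F: 3-byte form → E3 81 8F.
U+0054: 1-byte form → 54.
U+CE87: 3-byte form → EC BA 87.
U+1F537: 4-byte form → F0 9F 94 B7.
Concatenated (15 bytes): F2 A1 94 AA E3 81 8F 54 EC BA 87 F0 9F 94 B7.

F2 A1 94 AA E3 81 8F 54 EC BA 87 F0 9F 94 B7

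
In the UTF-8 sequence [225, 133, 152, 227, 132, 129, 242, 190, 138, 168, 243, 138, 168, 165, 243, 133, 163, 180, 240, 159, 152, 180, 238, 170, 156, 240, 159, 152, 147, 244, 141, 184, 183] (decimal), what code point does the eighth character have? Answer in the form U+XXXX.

Offset 0: leading byte 0xE1 = 11100001 → 3-byte char #1 = E1 85 98.
Offset 3: leading byte 0xE3 = 11100011 → 3-byte char #2 = E3 84 81.
Offset 6: leading byte 0xF2 = 11110010 → 4-byte char #3 = F2 BE 8A A8.
Offset 10: leading byte 0xF3 = 11110011 → 4-byte char #4 = F3 8A A8 A5.
Offset 14: leading byte 0xF3 = 11110011 → 4-byte char #5 = F3 85 A3 B4.
Offset 18: leading byte 0xF0 = 11110000 → 4-byte char #6 = F0 9F 98 B4.
Offset 22: leading byte 0xEE = 11101110 → 3-byte char #7 = EE AA 9C.
Offset 25: leading byte 0xF0 = 11110000 → 4-byte char #8 = F0 9F 98 93.
Leading byte 0xF0 = 11110000 matches 11110xxx → 4-byte sequence.
Byte 1: 0xF0 = 11110000, payload 000 (3 bits).
Byte 2: 0x9F = 10011111 (10xxxxxx ✓), payload 011111.
Byte 3: 0x98 = 10011000 (10xxxxxx ✓), payload 011000.
Byte 4: 0x93 = 10010011 (10xxxxxx ✓), payload 010011.
Concatenate: 000011111011000010011 = 0x1F613 (21 bits → U+1F613).

U+1F613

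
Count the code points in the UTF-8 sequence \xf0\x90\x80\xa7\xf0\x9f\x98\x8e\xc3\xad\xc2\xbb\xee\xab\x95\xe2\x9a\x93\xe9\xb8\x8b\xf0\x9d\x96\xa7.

8

Byte at offset 0: 0xF0 = 11110000 → 4-byte char (#1). Advance 4.
Byte at offset 4: 0xF0 = 11110000 → 4-byte char (#2). Advance 4.
Byte at offset 8: 0xC3 = 11000011 → 2-byte char (#3). Advance 2.
Byte at offset 10: 0xC2 = 11000010 → 2-byte char (#4). Advance 2.
Byte at offset 12: 0xEE = 11101110 → 3-byte char (#5). Advance 3.
Byte at offset 15: 0xE2 = 11100010 → 3-byte char (#6). Advance 3.
Byte at offset 18: 0xE9 = 11101001 → 3-byte char (#7). Advance 3.
Byte at offset 21: 0xF0 = 11110000 → 4-byte char (#8). Advance 4.
Reached end at offset 25 after 8 code points.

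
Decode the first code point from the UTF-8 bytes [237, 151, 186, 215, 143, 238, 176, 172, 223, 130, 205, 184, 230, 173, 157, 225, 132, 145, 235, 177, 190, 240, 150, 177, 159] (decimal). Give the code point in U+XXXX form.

Offset 0: leading byte 0xED = 11101101 → 3-byte char #1 = ED 97 BA.
Leading byte 0xED = 11101101 matches 1110xxxx → 3-byte sequence.
Byte 1: 0xED = 11101101, payload 1101 (4 bits).
Byte 2: 0x97 = 10010111 (10xxxxxx ✓), payload 010111.
Byte 3: 0xBA = 10111010 (10xxxxxx ✓), payload 111010.
Concatenate: 1101010111111010 = 0xD5FA (16 bits → U+D5FA).

U+D5FA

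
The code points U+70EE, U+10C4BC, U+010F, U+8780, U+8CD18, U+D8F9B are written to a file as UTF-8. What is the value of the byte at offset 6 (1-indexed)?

1-indexed offset 6 is 0-indexed offset 5.
U+70EE → 3-byte form E7 83 AE at offsets 0–2.
U+10C4BC → 4-byte form F4 8C 92 BC at offsets 3–6.
Offset 5 falls in char 2's range; it's byte 3 of F4 8C 92 BC = 0x92.

0x92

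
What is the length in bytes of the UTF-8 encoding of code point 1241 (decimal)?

U+04D9 = 0x4D9. UTF-8 uses 1 byte below 0x80, 2 below 0x800, 3 below 0x10000, 4 up to 0x10FFFF. 0x4D9 is in U+0080–U+07FF → 2 bytes.

2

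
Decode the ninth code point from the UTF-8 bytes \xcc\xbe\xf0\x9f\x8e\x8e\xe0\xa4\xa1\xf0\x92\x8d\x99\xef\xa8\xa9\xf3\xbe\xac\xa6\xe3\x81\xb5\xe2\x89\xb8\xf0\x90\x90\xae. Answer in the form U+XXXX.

Offset 0: leading byte 0xCC = 11001100 → 2-byte char #1 = CC BE.
Offset 2: leading byte 0xF0 = 11110000 → 4-byte char #2 = F0 9F 8E 8E.
Offset 6: leading byte 0xE0 = 11100000 → 3-byte char #3 = E0 A4 A1.
Offset 9: leading byte 0xF0 = 11110000 → 4-byte char #4 = F0 92 8D 99.
Offset 13: leading byte 0xEF = 11101111 → 3-byte char #5 = EF A8 A9.
Offset 16: leading byte 0xF3 = 11110011 → 4-byte char #6 = F3 BE AC A6.
Offset 20: leading byte 0xE3 = 11100011 → 3-byte char #7 = E3 81 B5.
Offset 23: leading byte 0xE2 = 11100010 → 3-byte char #8 = E2 89 B8.
Offset 26: leading byte 0xF0 = 11110000 → 4-byte char #9 = F0 90 90 AE.
Leading byte 0xF0 = 11110000 matches 11110xxx → 4-byte sequence.
Byte 1: 0xF0 = 11110000, payload 000 (3 bits).
Byte 2: 0x90 = 10010000 (10xxxxxx ✓), payload 010000.
Byte 3: 0x90 = 10010000 (10xxxxxx ✓), payload 010000.
Byte 4: 0xAE = 10101110 (10xxxxxx ✓), payload 101110.
Concatenate: 000010000010000101110 = 0x1042E (21 bits → U+1042E).

U+1042E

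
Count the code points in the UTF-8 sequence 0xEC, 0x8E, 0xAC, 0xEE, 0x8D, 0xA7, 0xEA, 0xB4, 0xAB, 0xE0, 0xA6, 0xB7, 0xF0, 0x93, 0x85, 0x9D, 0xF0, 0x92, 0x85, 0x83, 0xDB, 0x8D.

Byte at offset 0: 0xEC = 11101100 → 3-byte char (#1). Advance 3.
Byte at offset 3: 0xEE = 11101110 → 3-byte char (#2). Advance 3.
Byte at offset 6: 0xEA = 11101010 → 3-byte char (#3). Advance 3.
Byte at offset 9: 0xE0 = 11100000 → 3-byte char (#4). Advance 3.
Byte at offset 12: 0xF0 = 11110000 → 4-byte char (#5). Advance 4.
Byte at offset 16: 0xF0 = 11110000 → 4-byte char (#6). Advance 4.
Byte at offset 20: 0xDB = 11011011 → 2-byte char (#7). Advance 2.
Reached end at offset 22 after 7 code points.

7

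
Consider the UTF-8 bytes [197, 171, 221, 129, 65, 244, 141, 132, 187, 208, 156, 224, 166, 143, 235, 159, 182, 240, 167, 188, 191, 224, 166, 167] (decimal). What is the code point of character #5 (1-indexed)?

Offset 0: leading byte 0xC5 = 11000101 → 2-byte char #1 = C5 AB.
Offset 2: leading byte 0xDD = 11011101 → 2-byte char #2 = DD 81.
Offset 4: leading byte 0x41 = 01000001 → 1-byte char #3 = 41.
Offset 5: leading byte 0xF4 = 11110100 → 4-byte char #4 = F4 8D 84 BB.
Offset 9: leading byte 0xD0 = 11010000 → 2-byte char #5 = D0 9C.
Leading byte 0xD0 = 11010000 matches 110xxxxx → 2-byte sequence.
Byte 1: 0xD0 = 11010000, payload 10000 (5 bits).
Byte 2: 0x9C = 10011100 (10xxxxxx ✓), payload 011100.
Concatenate: 10000011100 = 0x41C (11 bits → U+041C).

U+041C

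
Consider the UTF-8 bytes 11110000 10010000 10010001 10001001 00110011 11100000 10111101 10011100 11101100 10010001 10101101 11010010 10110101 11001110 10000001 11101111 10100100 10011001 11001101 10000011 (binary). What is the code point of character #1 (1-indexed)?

U+10449

Offset 0: leading byte 0xF0 = 11110000 → 4-byte char #1 = F0 90 91 89.
Leading byte 0xF0 = 11110000 matches 11110xxx → 4-byte sequence.
Byte 1: 0xF0 = 11110000, payload 000 (3 bits).
Byte 2: 0x90 = 10010000 (10xxxxxx ✓), payload 010000.
Byte 3: 0x91 = 10010001 (10xxxxxx ✓), payload 010001.
Byte 4: 0x89 = 10001001 (10xxxxxx ✓), payload 001001.
Concatenate: 000010000010001001001 = 0x10449 (21 bits → U+10449).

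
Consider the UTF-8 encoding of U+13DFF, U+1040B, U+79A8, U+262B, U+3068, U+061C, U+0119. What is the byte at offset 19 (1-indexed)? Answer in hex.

0x9C

1-indexed offset 19 is 0-indexed offset 18.
U+13DFF → 4-byte form F0 93 B7 BF at offsets 0–3.
U+1040B → 4-byte form F0 90 90 8B at offsets 4–7.
U+79A8 → 3-byte form E7 A6 A8 at offsets 8–10.
U+262B → 3-byte form E2 98 AB at offsets 11–13.
U+3068 → 3-byte form E3 81 A8 at offsets 14–16.
U+061C → 2-byte form D8 9C at offsets 17–18.
Offset 18 falls in char 6's range; it's byte 2 of D8 9C = 0x9C.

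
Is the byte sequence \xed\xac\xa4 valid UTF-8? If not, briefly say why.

invalid (encodes a surrogate (U+D800–U+DFFF))

Structurally a 3-byte sequence; payload = 0xDB24.
But 0xDB24 is in U+D800–U+DFFF, the surrogate range. Surrogates are not Unicode scalar values and are forbidden in UTF-8.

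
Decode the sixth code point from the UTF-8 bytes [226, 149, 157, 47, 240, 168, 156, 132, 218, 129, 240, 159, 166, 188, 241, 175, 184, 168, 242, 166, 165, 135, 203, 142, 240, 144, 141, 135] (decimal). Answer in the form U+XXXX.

Offset 0: leading byte 0xE2 = 11100010 → 3-byte char #1 = E2 95 9D.
Offset 3: leading byte 0x2F = 00101111 → 1-byte char #2 = 2F.
Offset 4: leading byte 0xF0 = 11110000 → 4-byte char #3 = F0 A8 9C 84.
Offset 8: leading byte 0xDA = 11011010 → 2-byte char #4 = DA 81.
Offset 10: leading byte 0xF0 = 11110000 → 4-byte char #5 = F0 9F A6 BC.
Offset 14: leading byte 0xF1 = 11110001 → 4-byte char #6 = F1 AF B8 A8.
Leading byte 0xF1 = 11110001 matches 11110xxx → 4-byte sequence.
Byte 1: 0xF1 = 11110001, payload 001 (3 bits).
Byte 2: 0xAF = 10101111 (10xxxxxx ✓), payload 101111.
Byte 3: 0xB8 = 10111000 (10xxxxxx ✓), payload 111000.
Byte 4: 0xA8 = 10101000 (10xxxxxx ✓), payload 101000.
Concatenate: 001101111111000101000 = 0x6FE28 (21 bits → U+6FE28).

U+6FE28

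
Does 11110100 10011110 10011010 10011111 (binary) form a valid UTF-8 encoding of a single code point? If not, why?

invalid (encodes a value above U+10FFFF)

Leading byte 0xF4 = 11110100 → 4-byte form.
Payload = 0x11E69F, which exceeds U+10FFFF, the maximum Unicode code point. (Leading bytes F5–FF, or F4 followed by ≥ 0x90, are invalid.)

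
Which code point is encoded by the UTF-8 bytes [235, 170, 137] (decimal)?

Leading byte 0xEB = 11101011 matches 1110xxxx → 3-byte sequence.
Byte 1: 0xEB = 11101011, payload 1011 (4 bits).
Byte 2: 0xAA = 10101010 (10xxxxxx ✓), payload 101010.
Byte 3: 0x89 = 10001001 (10xxxxxx ✓), payload 001001.
Concatenate: 1011101010001001 = 0xBA89 (16 bits → U+BA89).

U+BA89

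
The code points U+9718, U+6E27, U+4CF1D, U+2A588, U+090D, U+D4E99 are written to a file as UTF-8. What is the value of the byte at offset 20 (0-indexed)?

0x99

U+9718 → 3-byte form E9 9C 98 at offsets 0–2.
U+6E27 → 3-byte form E6 B8 A7 at offsets 3–5.
U+4CF1D → 4-byte form F1 8C BC 9D at offsets 6–9.
U+2A588 → 4-byte form F0 AA 96 88 at offsets 10–13.
U+090D → 3-byte form E0 A4 8D at offsets 14–16.
U+D4E99 → 4-byte form F3 94 BA 99 at offsets 17–20.
Offset 20 falls in char 6's range; it's byte 4 of F3 94 BA 99 = 0x99.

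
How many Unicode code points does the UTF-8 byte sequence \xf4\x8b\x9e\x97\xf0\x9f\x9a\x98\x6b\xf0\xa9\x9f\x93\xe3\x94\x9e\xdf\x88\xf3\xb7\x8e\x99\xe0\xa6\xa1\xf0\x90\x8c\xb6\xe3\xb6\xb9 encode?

Byte at offset 0: 0xF4 = 11110100 → 4-byte char (#1). Advance 4.
Byte at offset 4: 0xF0 = 11110000 → 4-byte char (#2). Advance 4.
Byte at offset 8: 0x6B = 01101011 → 1-byte char (#3). Advance 1.
Byte at offset 9: 0xF0 = 11110000 → 4-byte char (#4). Advance 4.
Byte at offset 13: 0xE3 = 11100011 → 3-byte char (#5). Advance 3.
Byte at offset 16: 0xDF = 11011111 → 2-byte char (#6). Advance 2.
Byte at offset 18: 0xF3 = 11110011 → 4-byte char (#7). Advance 4.
Byte at offset 22: 0xE0 = 11100000 → 3-byte char (#8). Advance 3.
Byte at offset 25: 0xF0 = 11110000 → 4-byte char (#9). Advance 4.
Byte at offset 29: 0xE3 = 11100011 → 3-byte char (#10). Advance 3.
Reached end at offset 32 after 10 code points.

10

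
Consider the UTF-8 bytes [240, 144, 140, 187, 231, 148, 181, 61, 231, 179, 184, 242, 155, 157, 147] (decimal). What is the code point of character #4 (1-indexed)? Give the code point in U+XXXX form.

Offset 0: leading byte 0xF0 = 11110000 → 4-byte char #1 = F0 90 8C BB.
Offset 4: leading byte 0xE7 = 11100111 → 3-byte char #2 = E7 94 B5.
Offset 7: leading byte 0x3D = 00111101 → 1-byte char #3 = 3D.
Offset 8: leading byte 0xE7 = 11100111 → 3-byte char #4 = E7 B3 B8.
Leading byte 0xE7 = 11100111 matches 1110xxxx → 3-byte sequence.
Byte 1: 0xE7 = 11100111, payload 0111 (4 bits).
Byte 2: 0xB3 = 10110011 (10xxxxxx ✓), payload 110011.
Byte 3: 0xB8 = 10111000 (10xxxxxx ✓), payload 111000.
Concatenate: 0111110011111000 = 0x7CF8 (16 bits → U+7CF8).

U+7CF8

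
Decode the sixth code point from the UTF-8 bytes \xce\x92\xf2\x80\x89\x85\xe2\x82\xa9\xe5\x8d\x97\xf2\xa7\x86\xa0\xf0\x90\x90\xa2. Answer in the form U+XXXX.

Offset 0: leading byte 0xCE = 11001110 → 2-byte char #1 = CE 92.
Offset 2: leading byte 0xF2 = 11110010 → 4-byte char #2 = F2 80 89 85.
Offset 6: leading byte 0xE2 = 11100010 → 3-byte char #3 = E2 82 A9.
Offset 9: leading byte 0xE5 = 11100101 → 3-byte char #4 = E5 8D 97.
Offset 12: leading byte 0xF2 = 11110010 → 4-byte char #5 = F2 A7 86 A0.
Offset 16: leading byte 0xF0 = 11110000 → 4-byte char #6 = F0 90 90 A2.
Leading byte 0xF0 = 11110000 matches 11110xxx → 4-byte sequence.
Byte 1: 0xF0 = 11110000, payload 000 (3 bits).
Byte 2: 0x90 = 10010000 (10xxxxxx ✓), payload 010000.
Byte 3: 0x90 = 10010000 (10xxxxxx ✓), payload 010000.
Byte 4: 0xA2 = 10100010 (10xxxxxx ✓), payload 100010.
Concatenate: 000010000010000100010 = 0x10422 (21 bits → U+10422).

U+10422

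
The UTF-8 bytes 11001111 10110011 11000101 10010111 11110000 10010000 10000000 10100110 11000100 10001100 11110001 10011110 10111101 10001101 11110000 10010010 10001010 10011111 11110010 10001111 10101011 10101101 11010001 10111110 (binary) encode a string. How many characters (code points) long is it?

8

Byte at offset 0: 0xCF = 11001111 → 2-byte char (#1). Advance 2.
Byte at offset 2: 0xC5 = 11000101 → 2-byte char (#2). Advance 2.
Byte at offset 4: 0xF0 = 11110000 → 4-byte char (#3). Advance 4.
Byte at offset 8: 0xC4 = 11000100 → 2-byte char (#4). Advance 2.
Byte at offset 10: 0xF1 = 11110001 → 4-byte char (#5). Advance 4.
Byte at offset 14: 0xF0 = 11110000 → 4-byte char (#6). Advance 4.
Byte at offset 18: 0xF2 = 11110010 → 4-byte char (#7). Advance 4.
Byte at offset 22: 0xD1 = 11010001 → 2-byte char (#8). Advance 2.
Reached end at offset 24 after 8 code points.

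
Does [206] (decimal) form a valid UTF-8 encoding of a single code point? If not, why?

Leading byte 0xCE = 11001110 → 2-byte form, but only 1 byte is present.

invalid (sequence truncated)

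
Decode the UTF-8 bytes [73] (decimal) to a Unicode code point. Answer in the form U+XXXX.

U+0049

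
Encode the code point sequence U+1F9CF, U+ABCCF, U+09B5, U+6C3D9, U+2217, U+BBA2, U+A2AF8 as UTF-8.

U+1F9CF: 4-byte form → F0 9F A7 8F.
U+ABCCF: 4-byte form → F2 AB B3 8F.
U+09B5: 3-byte form → E0 A6 B5.
U+6C3D9: 4-byte form → F1 AC 8F 99.
U+2217: 3-byte form → E2 88 97.
U+BBA2: 3-byte form → EB AE A2.
U+A2AF8: 4-byte form → F2 A2 AB B8.
Concatenated (25 bytes): F0 9F A7 8F F2 AB B3 8F E0 A6 B5 F1 AC 8F 99 E2 88 97 EB AE A2 F2 A2 AB B8.

F0 9F A7 8F F2 AB B3 8F E0 A6 B5 F1 AC 8F 99 E2 88 97 EB AE A2 F2 A2 AB B8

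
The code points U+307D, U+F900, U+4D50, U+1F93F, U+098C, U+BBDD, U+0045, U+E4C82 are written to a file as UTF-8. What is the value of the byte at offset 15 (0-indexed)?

0x8C

U+307D → 3-byte form E3 81 BD at offsets 0–2.
U+F900 → 3-byte form EF A4 80 at offsets 3–5.
U+4D50 → 3-byte form E4 B5 90 at offsets 6–8.
U+1F93F → 4-byte form F0 9F A4 BF at offsets 9–12.
U+098C → 3-byte form E0 A6 8C at offsets 13–15.
Offset 15 falls in char 5's range; it's byte 3 of E0 A6 8C = 0x8C.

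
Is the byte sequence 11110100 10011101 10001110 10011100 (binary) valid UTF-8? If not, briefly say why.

Leading byte 0xF4 = 11110100 → 4-byte form.
Payload = 0x11D39C, which exceeds U+10FFFF, the maximum Unicode code point. (Leading bytes F5–FF, or F4 followed by ≥ 0x90, are invalid.)

invalid (encodes a value above U+10FFFF)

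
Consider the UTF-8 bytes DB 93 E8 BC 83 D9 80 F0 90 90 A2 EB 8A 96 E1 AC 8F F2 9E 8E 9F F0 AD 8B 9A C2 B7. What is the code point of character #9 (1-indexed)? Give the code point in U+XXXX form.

U+00B7

Offset 0: leading byte 0xDB = 11011011 → 2-byte char #1 = DB 93.
Offset 2: leading byte 0xE8 = 11101000 → 3-byte char #2 = E8 BC 83.
Offset 5: leading byte 0xD9 = 11011001 → 2-byte char #3 = D9 80.
Offset 7: leading byte 0xF0 = 11110000 → 4-byte char #4 = F0 90 90 A2.
Offset 11: leading byte 0xEB = 11101011 → 3-byte char #5 = EB 8A 96.
Offset 14: leading byte 0xE1 = 11100001 → 3-byte char #6 = E1 AC 8F.
Offset 17: leading byte 0xF2 = 11110010 → 4-byte char #7 = F2 9E 8E 9F.
Offset 21: leading byte 0xF0 = 11110000 → 4-byte char #8 = F0 AD 8B 9A.
Offset 25: leading byte 0xC2 = 11000010 → 2-byte char #9 = C2 B7.
Leading byte 0xC2 = 11000010 matches 110xxxxx → 2-byte sequence.
Byte 1: 0xC2 = 11000010, payload 00010 (5 bits).
Byte 2: 0xB7 = 10110111 (10xxxxxx ✓), payload 110111.
Concatenate: 00010110111 = 0xB7 (11 bits → U+00B7).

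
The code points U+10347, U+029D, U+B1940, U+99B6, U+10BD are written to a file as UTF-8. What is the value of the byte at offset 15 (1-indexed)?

0x82

1-indexed offset 15 is 0-indexed offset 14.
U+10347 → 4-byte form F0 90 8D 87 at offsets 0–3.
U+029D → 2-byte form CA 9D at offsets 4–5.
U+B1940 → 4-byte form F2 B1 A5 80 at offsets 6–9.
U+99B6 → 3-byte form E9 A6 B6 at offsets 10–12.
U+10BD → 3-byte form E1 82 BD at offsets 13–15.
Offset 14 falls in char 5's range; it's byte 2 of E1 82 BD = 0x82.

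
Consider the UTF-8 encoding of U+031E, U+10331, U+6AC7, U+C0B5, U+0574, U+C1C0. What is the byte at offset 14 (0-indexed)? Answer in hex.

U+031E → 2-byte form CC 9E at offsets 0–1.
U+10331 → 4-byte form F0 90 8C B1 at offsets 2–5.
U+6AC7 → 3-byte form E6 AB 87 at offsets 6–8.
U+C0B5 → 3-byte form EC 82 B5 at offsets 9–11.
U+0574 → 2-byte form D5 B4 at offsets 12–13.
U+C1C0 → 3-byte form EC 87 80 at offsets 14–16.
Offset 14 falls in char 6's range; it's byte 1 of EC 87 80 = 0xEC.

0xEC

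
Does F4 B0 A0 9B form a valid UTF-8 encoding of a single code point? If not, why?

invalid (encodes a value above U+10FFFF)

Leading byte 0xF4 = 11110100 → 4-byte form.
Payload = 0x13081B, which exceeds U+10FFFF, the maximum Unicode code point. (Leading bytes F5–FF, or F4 followed by ≥ 0x90, are invalid.)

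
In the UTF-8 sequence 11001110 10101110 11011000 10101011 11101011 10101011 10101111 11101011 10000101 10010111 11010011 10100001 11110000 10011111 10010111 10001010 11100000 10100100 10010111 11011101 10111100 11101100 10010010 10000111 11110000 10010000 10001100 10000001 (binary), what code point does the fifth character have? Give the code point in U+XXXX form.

U+04E1

Offset 0: leading byte 0xCE = 11001110 → 2-byte char #1 = CE AE.
Offset 2: leading byte 0xD8 = 11011000 → 2-byte char #2 = D8 AB.
Offset 4: leading byte 0xEB = 11101011 → 3-byte char #3 = EB AB AF.
Offset 7: leading byte 0xEB = 11101011 → 3-byte char #4 = EB 85 97.
Offset 10: leading byte 0xD3 = 11010011 → 2-byte char #5 = D3 A1.
Leading byte 0xD3 = 11010011 matches 110xxxxx → 2-byte sequence.
Byte 1: 0xD3 = 11010011, payload 10011 (5 bits).
Byte 2: 0xA1 = 10100001 (10xxxxxx ✓), payload 100001.
Concatenate: 10011100001 = 0x4E1 (11 bits → U+04E1).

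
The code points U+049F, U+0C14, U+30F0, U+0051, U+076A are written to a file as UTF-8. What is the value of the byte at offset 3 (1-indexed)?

0xE0

1-indexed offset 3 is 0-indexed offset 2.
U+049F → 2-byte form D2 9F at offsets 0–1.
U+0C14 → 3-byte form E0 B0 94 at offsets 2–4.
Offset 2 falls in char 2's range; it's byte 1 of E0 B0 94 = 0xE0.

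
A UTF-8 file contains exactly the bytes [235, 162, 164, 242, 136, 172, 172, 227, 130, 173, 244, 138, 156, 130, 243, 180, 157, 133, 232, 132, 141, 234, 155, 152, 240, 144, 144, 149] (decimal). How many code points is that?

Byte at offset 0: 0xEB = 11101011 → 3-byte char (#1). Advance 3.
Byte at offset 3: 0xF2 = 11110010 → 4-byte char (#2). Advance 4.
Byte at offset 7: 0xE3 = 11100011 → 3-byte char (#3). Advance 3.
Byte at offset 10: 0xF4 = 11110100 → 4-byte char (#4). Advance 4.
Byte at offset 14: 0xF3 = 11110011 → 4-byte char (#5). Advance 4.
Byte at offset 18: 0xE8 = 11101000 → 3-byte char (#6). Advance 3.
Byte at offset 21: 0xEA = 11101010 → 3-byte char (#7). Advance 3.
Byte at offset 24: 0xF0 = 11110000 → 4-byte char (#8). Advance 4.
Reached end at offset 28 after 8 code points.

8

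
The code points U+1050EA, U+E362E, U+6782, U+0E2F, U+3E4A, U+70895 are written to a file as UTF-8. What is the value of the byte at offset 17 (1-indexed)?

1-indexed offset 17 is 0-indexed offset 16.
U+1050EA → 4-byte form F4 85 83 AA at offsets 0–3.
U+E362E → 4-byte form F3 A3 98 AE at offsets 4–7.
U+6782 → 3-byte form E6 9E 82 at offsets 8–10.
U+0E2F → 3-byte form E0 B8 AF at offsets 11–13.
U+3E4A → 3-byte form E3 B9 8A at offsets 14–16.
Offset 16 falls in char 5's range; it's byte 3 of E3 B9 8A = 0x8A.

0x8A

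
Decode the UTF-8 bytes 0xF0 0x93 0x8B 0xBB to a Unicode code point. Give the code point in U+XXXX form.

Leading byte 0xF0 = 11110000 matches 11110xxx → 4-byte sequence.
Byte 1: 0xF0 = 11110000, payload 000 (3 bits).
Byte 2: 0x93 = 10010011 (10xxxxxx ✓), payload 010011.
Byte 3: 0x8B = 10001011 (10xxxxxx ✓), payload 001011.
Byte 4: 0xBB = 10111011 (10xxxxxx ✓), payload 111011.
Concatenate: 000010011001011111011 = 0x132FB (21 bits → U+132FB).

U+132FB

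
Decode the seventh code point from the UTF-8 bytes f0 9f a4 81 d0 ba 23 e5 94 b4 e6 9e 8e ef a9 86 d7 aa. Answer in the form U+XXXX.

Offset 0: leading byte 0xF0 = 11110000 → 4-byte char #1 = F0 9F A4 81.
Offset 4: leading byte 0xD0 = 11010000 → 2-byte char #2 = D0 BA.
Offset 6: leading byte 0x23 = 00100011 → 1-byte char #3 = 23.
Offset 7: leading byte 0xE5 = 11100101 → 3-byte char #4 = E5 94 B4.
Offset 10: leading byte 0xE6 = 11100110 → 3-byte char #5 = E6 9E 8E.
Offset 13: leading byte 0xEF = 11101111 → 3-byte char #6 = EF A9 86.
Offset 16: leading byte 0xD7 = 11010111 → 2-byte char #7 = D7 AA.
Leading byte 0xD7 = 11010111 matches 110xxxxx → 2-byte sequence.
Byte 1: 0xD7 = 11010111, payload 10111 (5 bits).
Byte 2: 0xAA = 10101010 (10xxxxxx ✓), payload 101010.
Concatenate: 10111101010 = 0x5EA (11 bits → U+05EA).

U+05EA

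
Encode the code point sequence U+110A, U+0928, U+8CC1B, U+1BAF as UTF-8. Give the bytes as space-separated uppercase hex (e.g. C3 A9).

U+110A: 3-byte form → E1 84 8A.
U+0928: 3-byte form → E0 A4 A8.
U+8CC1B: 4-byte form → F2 8C B0 9B.
U+1BAF: 3-byte form → E1 AE AF.
Concatenated (13 bytes): E1 84 8A E0 A4 A8 F2 8C B0 9B E1 AE AF.

E1 84 8A E0 A4 A8 F2 8C B0 9B E1 AE AF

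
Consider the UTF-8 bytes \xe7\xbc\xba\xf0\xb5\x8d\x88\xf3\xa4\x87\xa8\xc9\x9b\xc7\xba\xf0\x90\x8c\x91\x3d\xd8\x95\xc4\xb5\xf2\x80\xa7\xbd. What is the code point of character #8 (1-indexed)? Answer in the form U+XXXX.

Offset 0: leading byte 0xE7 = 11100111 → 3-byte char #1 = E7 BC BA.
Offset 3: leading byte 0xF0 = 11110000 → 4-byte char #2 = F0 B5 8D 88.
Offset 7: leading byte 0xF3 = 11110011 → 4-byte char #3 = F3 A4 87 A8.
Offset 11: leading byte 0xC9 = 11001001 → 2-byte char #4 = C9 9B.
Offset 13: leading byte 0xC7 = 11000111 → 2-byte char #5 = C7 BA.
Offset 15: leading byte 0xF0 = 11110000 → 4-byte char #6 = F0 90 8C 91.
Offset 19: leading byte 0x3D = 00111101 → 1-byte char #7 = 3D.
Offset 20: leading byte 0xD8 = 11011000 → 2-byte char #8 = D8 95.
Leading byte 0xD8 = 11011000 matches 110xxxxx → 2-byte sequence.
Byte 1: 0xD8 = 11011000, payload 11000 (5 bits).
Byte 2: 0x95 = 10010101 (10xxxxxx ✓), payload 010101.
Concatenate: 11000010101 = 0x615 (11 bits → U+0615).

U+0615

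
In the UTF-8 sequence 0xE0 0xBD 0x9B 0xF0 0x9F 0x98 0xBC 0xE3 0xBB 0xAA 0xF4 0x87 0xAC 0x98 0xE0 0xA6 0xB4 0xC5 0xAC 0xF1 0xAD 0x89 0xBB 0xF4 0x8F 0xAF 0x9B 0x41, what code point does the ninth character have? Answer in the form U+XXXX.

U+0041

Offset 0: leading byte 0xE0 = 11100000 → 3-byte char #1 = E0 BD 9B.
Offset 3: leading byte 0xF0 = 11110000 → 4-byte char #2 = F0 9F 98 BC.
Offset 7: leading byte 0xE3 = 11100011 → 3-byte char #3 = E3 BB AA.
Offset 10: leading byte 0xF4 = 11110100 → 4-byte char #4 = F4 87 AC 98.
Offset 14: leading byte 0xE0 = 11100000 → 3-byte char #5 = E0 A6 B4.
Offset 17: leading byte 0xC5 = 11000101 → 2-byte char #6 = C5 AC.
Offset 19: leading byte 0xF1 = 11110001 → 4-byte char #7 = F1 AD 89 BB.
Offset 23: leading byte 0xF4 = 11110100 → 4-byte char #8 = F4 8F AF 9B.
Offset 27: leading byte 0x41 = 01000001 → 1-byte char #9 = 41.
Leading byte 0x41 = 01000001 matches 0xxxxxxx → 1-byte sequence.
Byte 1: 0x41 = 01000001, payload 1000001 (7 bits).
Concatenate: 1000001 = 0x41 (7 bits → U+0041).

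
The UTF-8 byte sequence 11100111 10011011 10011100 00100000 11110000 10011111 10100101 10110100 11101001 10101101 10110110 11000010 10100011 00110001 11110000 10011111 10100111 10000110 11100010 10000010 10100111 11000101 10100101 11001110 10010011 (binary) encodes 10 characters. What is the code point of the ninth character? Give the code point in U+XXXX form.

U+0165

Offset 0: leading byte 0xE7 = 11100111 → 3-byte char #1 = E7 9B 9C.
Offset 3: leading byte 0x20 = 00100000 → 1-byte char #2 = 20.
Offset 4: leading byte 0xF0 = 11110000 → 4-byte char #3 = F0 9F A5 B4.
Offset 8: leading byte 0xE9 = 11101001 → 3-byte char #4 = E9 AD B6.
Offset 11: leading byte 0xC2 = 11000010 → 2-byte char #5 = C2 A3.
Offset 13: leading byte 0x31 = 00110001 → 1-byte char #6 = 31.
Offset 14: leading byte 0xF0 = 11110000 → 4-byte char #7 = F0 9F A7 86.
Offset 18: leading byte 0xE2 = 11100010 → 3-byte char #8 = E2 82 A7.
Offset 21: leading byte 0xC5 = 11000101 → 2-byte char #9 = C5 A5.
Leading byte 0xC5 = 11000101 matches 110xxxxx → 2-byte sequence.
Byte 1: 0xC5 = 11000101, payload 00101 (5 bits).
Byte 2: 0xA5 = 10100101 (10xxxxxx ✓), payload 100101.
Concatenate: 00101100101 = 0x165 (11 bits → U+0165).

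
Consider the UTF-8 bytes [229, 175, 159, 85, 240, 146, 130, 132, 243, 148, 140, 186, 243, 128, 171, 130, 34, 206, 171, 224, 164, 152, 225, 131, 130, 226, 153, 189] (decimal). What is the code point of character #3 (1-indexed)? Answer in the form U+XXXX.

U+12084

Offset 0: leading byte 0xE5 = 11100101 → 3-byte char #1 = E5 AF 9F.
Offset 3: leading byte 0x55 = 01010101 → 1-byte char #2 = 55.
Offset 4: leading byte 0xF0 = 11110000 → 4-byte char #3 = F0 92 82 84.
Leading byte 0xF0 = 11110000 matches 11110xxx → 4-byte sequence.
Byte 1: 0xF0 = 11110000, payload 000 (3 bits).
Byte 2: 0x92 = 10010010 (10xxxxxx ✓), payload 010010.
Byte 3: 0x82 = 10000010 (10xxxxxx ✓), payload 000010.
Byte 4: 0x84 = 10000100 (10xxxxxx ✓), payload 000100.
Concatenate: 000010010000010000100 = 0x12084 (21 bits → U+12084).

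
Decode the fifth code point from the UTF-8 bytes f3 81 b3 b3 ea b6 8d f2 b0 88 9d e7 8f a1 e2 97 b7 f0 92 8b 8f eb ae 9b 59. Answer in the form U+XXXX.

U+25F7

Offset 0: leading byte 0xF3 = 11110011 → 4-byte char #1 = F3 81 B3 B3.
Offset 4: leading byte 0xEA = 11101010 → 3-byte char #2 = EA B6 8D.
Offset 7: leading byte 0xF2 = 11110010 → 4-byte char #3 = F2 B0 88 9D.
Offset 11: leading byte 0xE7 = 11100111 → 3-byte char #4 = E7 8F A1.
Offset 14: leading byte 0xE2 = 11100010 → 3-byte char #5 = E2 97 B7.
Leading byte 0xE2 = 11100010 matches 1110xxxx → 3-byte sequence.
Byte 1: 0xE2 = 11100010, payload 0010 (4 bits).
Byte 2: 0x97 = 10010111 (10xxxxxx ✓), payload 010111.
Byte 3: 0xB7 = 10110111 (10xxxxxx ✓), payload 110111.
Concatenate: 0010010111110111 = 0x25F7 (16 bits → U+25F7).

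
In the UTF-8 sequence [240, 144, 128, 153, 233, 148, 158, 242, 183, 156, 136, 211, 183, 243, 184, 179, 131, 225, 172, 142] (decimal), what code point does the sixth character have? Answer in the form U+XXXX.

Offset 0: leading byte 0xF0 = 11110000 → 4-byte char #1 = F0 90 80 99.
Offset 4: leading byte 0xE9 = 11101001 → 3-byte char #2 = E9 94 9E.
Offset 7: leading byte 0xF2 = 11110010 → 4-byte char #3 = F2 B7 9C 88.
Offset 11: leading byte 0xD3 = 11010011 → 2-byte char #4 = D3 B7.
Offset 13: leading byte 0xF3 = 11110011 → 4-byte char #5 = F3 B8 B3 83.
Offset 17: leading byte 0xE1 = 11100001 → 3-byte char #6 = E1 AC 8E.
Leading byte 0xE1 = 11100001 matches 1110xxxx → 3-byte sequence.
Byte 1: 0xE1 = 11100001, payload 0001 (4 bits).
Byte 2: 0xAC = 10101100 (10xxxxxx ✓), payload 101100.
Byte 3: 0x8E = 10001110 (10xxxxxx ✓), payload 001110.
Concatenate: 0001101100001110 = 0x1B0E (16 bits → U+1B0E).

U+1B0E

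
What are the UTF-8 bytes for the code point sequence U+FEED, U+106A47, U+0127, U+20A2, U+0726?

EF BB AD F4 86 A9 87 C4 A7 E2 82 A2 DC A6

U+FEED: 3-byte form → EF BB AD.
U+106A47: 4-byte form → F4 86 A9 87.
U+0127: 2-byte form → C4 A7.
U+20A2: 3-byte form → E2 82 A2.
U+0726: 2-byte form → DC A6.
Concatenated (14 bytes): EF BB AD F4 86 A9 87 C4 A7 E2 82 A2 DC A6.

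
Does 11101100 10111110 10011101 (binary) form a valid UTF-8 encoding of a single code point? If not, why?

valid

Leading byte 0xEC = 11101100 → 3-byte form.
Continuation bytes 0xBE=10111110, 0x9D=10011101 all match 10xxxxxx.
Decoded value 0xCF9D is ≥ 0x800 (shortest form) and not a surrogate.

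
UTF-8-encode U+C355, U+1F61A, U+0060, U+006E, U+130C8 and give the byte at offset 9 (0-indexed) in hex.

U+C355 → 3-byte form EC 8D 95 at offsets 0–2.
U+1F61A → 4-byte form F0 9F 98 9A at offsets 3–6.
U+0060 → 1-byte form 60 at offsets 7–7.
U+006E → 1-byte form 6E at offsets 8–8.
U+130C8 → 4-byte form F0 93 83 88 at offsets 9–12.
Offset 9 falls in char 5's range; it's byte 1 of F0 93 83 88 = 0xF0.

0xF0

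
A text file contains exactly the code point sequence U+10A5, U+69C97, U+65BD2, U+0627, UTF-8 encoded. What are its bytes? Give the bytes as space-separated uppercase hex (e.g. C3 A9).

U+10A5: 3-byte form → E1 82 A5.
U+69C97: 4-byte form → F1 A9 B2 97.
U+65BD2: 4-byte form → F1 A5 AF 92.
U+0627: 2-byte form → D8 A7.
Concatenated (13 bytes): E1 82 A5 F1 A9 B2 97 F1 A5 AF 92 D8 A7.

E1 82 A5 F1 A9 B2 97 F1 A5 AF 92 D8 A7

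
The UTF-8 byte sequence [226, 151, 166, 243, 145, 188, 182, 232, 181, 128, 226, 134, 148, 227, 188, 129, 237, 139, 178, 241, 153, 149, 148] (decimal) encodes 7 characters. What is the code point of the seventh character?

Offset 0: leading byte 0xE2 = 11100010 → 3-byte char #1 = E2 97 A6.
Offset 3: leading byte 0xF3 = 11110011 → 4-byte char #2 = F3 91 BC B6.
Offset 7: leading byte 0xE8 = 11101000 → 3-byte char #3 = E8 B5 80.
Offset 10: leading byte 0xE2 = 11100010 → 3-byte char #4 = E2 86 94.
Offset 13: leading byte 0xE3 = 11100011 → 3-byte char #5 = E3 BC 81.
Offset 16: leading byte 0xED = 11101101 → 3-byte char #6 = ED 8B B2.
Offset 19: leading byte 0xF1 = 11110001 → 4-byte char #7 = F1 99 95 94.
Leading byte 0xF1 = 11110001 matches 11110xxx → 4-byte sequence.
Byte 1: 0xF1 = 11110001, payload 001 (3 bits).
Byte 2: 0x99 = 10011001 (10xxxxxx ✓), payload 011001.
Byte 3: 0x95 = 10010101 (10xxxxxx ✓), payload 010101.
Byte 4: 0x94 = 10010100 (10xxxxxx ✓), payload 010100.
Concatenate: 001011001010101010100 = 0x59554 (21 bits → U+59554).

U+59554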